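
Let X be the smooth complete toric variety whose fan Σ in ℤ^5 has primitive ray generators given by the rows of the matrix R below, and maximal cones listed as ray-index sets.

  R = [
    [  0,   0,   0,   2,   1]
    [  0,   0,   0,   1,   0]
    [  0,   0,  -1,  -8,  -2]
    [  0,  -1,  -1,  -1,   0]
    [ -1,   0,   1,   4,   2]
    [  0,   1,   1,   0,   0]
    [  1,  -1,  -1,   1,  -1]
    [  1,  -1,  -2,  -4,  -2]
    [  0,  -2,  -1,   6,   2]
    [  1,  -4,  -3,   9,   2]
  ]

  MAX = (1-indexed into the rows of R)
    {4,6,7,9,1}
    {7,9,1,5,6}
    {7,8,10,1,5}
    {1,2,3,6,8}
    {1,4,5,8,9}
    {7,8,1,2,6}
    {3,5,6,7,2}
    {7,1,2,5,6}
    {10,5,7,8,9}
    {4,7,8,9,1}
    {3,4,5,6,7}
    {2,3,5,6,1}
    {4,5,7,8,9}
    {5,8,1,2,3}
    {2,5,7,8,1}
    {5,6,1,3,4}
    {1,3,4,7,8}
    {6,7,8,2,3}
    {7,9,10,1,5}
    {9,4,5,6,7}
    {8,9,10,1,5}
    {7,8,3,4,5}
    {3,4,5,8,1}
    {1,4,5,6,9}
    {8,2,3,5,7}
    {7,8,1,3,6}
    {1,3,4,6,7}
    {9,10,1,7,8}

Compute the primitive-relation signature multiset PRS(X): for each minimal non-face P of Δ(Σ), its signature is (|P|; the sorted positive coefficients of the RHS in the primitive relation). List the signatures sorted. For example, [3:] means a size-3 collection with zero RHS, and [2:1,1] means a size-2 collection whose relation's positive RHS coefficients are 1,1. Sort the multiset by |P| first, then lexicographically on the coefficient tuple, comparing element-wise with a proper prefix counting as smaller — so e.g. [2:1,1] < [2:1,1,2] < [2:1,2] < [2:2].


14 minimal non-faces of Δ(Σ) (on 10 rays):

  • {2,4}:  v_{2} + v_{4} = v_{5} + v_{8} ; sig = [2:1,1]
  • {3,10}:  v_{3} + v_{10} = v_{4} + v_{8} + v_{9} ; sig = [2:1,1,1]
  • {6,10}:  v_{6} + v_{10} = v_{1} + v_{7} + v_{9} ; sig = [2:1,1,1]
  • {2,9}:  v_{2} + v_{9} = v_{1} + 2·v_{5} + v_{7} + v_{8} ; sig = [2:1,1,1,2]
  • {4,10}:  v_{4} + v_{10} = v_{8} + 2·v_{9} ; sig = [2:1,2]
  • {3,9}:  v_{3} + v_{9} = 2·v_{4} ; sig = [2:2]
  • {2,10}:  v_{2} + v_{10} = 2·v_{1} + 3·v_{5} + 2·v_{7} + 2·v_{8} ; sig = [2:2,2,2,3]
  • {5,6,8}:  v_{5} + v_{6} + v_{8} = 0 ; sig = [3:]
  • {4,6,8}:  v_{4} + v_{6} + v_{8} = v_{1} + v_{3} + v_{7} ; sig = [3:1,1,1]
  • {6,8,9}:  v_{6} + v_{8} + v_{9} = v_{1} + v_{4} + v_{7} ; sig = [3:1,1,1]
  • {1,2,3,7}:  v_{1} + v_{2} + v_{3} + v_{7} = v_{8} ; sig = [4:1]
  • {1,3,5,7}:  v_{1} + v_{3} + v_{5} + v_{7} = v_{4} ; sig = [4:1]
  • {1,4,5,7}:  v_{1} + v_{4} + v_{5} + v_{7} = v_{9} ; sig = [4:1]
  • {1,5,7,8,9}:  v_{1} + v_{5} + v_{7} + v_{8} + v_{9} = v_{10} ; sig = [5:1]

Signatures (|P|; sorted positive RHS coefficients), sorted:
    |P|=2: 7 collections, coeffs (1,1), (1,1,1), (1,1,1), (1,1,1,2), (1,2), (2), (2,2,2,3)
    |P|=3: 3 collections, coeffs (), (1,1,1), (1,1,1)
    |P|=4: 3 collections, coeffs (1), (1), (1)
    |P|=5: 1 collection, coeffs (1)


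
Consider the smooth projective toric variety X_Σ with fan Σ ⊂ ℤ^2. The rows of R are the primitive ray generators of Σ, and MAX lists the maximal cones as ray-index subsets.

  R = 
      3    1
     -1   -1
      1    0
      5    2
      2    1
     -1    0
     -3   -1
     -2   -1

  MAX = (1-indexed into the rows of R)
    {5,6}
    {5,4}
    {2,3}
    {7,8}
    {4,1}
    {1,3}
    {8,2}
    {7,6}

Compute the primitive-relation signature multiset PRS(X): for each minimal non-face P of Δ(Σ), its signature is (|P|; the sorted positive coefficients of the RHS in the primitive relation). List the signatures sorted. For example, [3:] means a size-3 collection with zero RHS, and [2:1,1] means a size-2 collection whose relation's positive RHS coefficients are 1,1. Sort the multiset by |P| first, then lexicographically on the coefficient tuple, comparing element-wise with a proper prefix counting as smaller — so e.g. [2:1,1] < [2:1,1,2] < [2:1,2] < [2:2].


The 20 primitive collections of Σ (r=8, n=2):

  {1,7}:  v_{1} + v_{7} = 0 ; sig = [2:]
  {3,6}:  v_{3} + v_{6} = 0 ; sig = [2:]
  {5,8}:  v_{5} + v_{8} = 0 ; sig = [2:]
  {1,5}:  v_{1} + v_{5} = v_{4} ; sig = [2:1]
  {1,6}:  v_{1} + v_{6} = v_{5} ; sig = [2:1]
  {1,8}:  v_{1} + v_{8} = v_{3} ; sig = [2:1]
  {2,5}:  v_{2} + v_{5} = v_{3} ; sig = [2:1]
  {2,6}:  v_{2} + v_{6} = v_{8} ; sig = [2:1]
  {3,5}:  v_{3} + v_{5} = v_{1} ; sig = [2:1]
  {3,7}:  v_{3} + v_{7} = v_{8} ; sig = [2:1]
  {3,8}:  v_{3} + v_{8} = v_{2} ; sig = [2:1]
  {4,7}:  v_{4} + v_{7} = v_{5} ; sig = [2:1]
  {4,8}:  v_{4} + v_{8} = v_{1} ; sig = [2:1]
  {5,7}:  v_{5} + v_{7} = v_{6} ; sig = [2:1]
  {6,8}:  v_{6} + v_{8} = v_{7} ; sig = [2:1]
  {2,4}:  v_{2} + v_{4} = v_{1} + v_{3} ; sig = [2:1,1]
  {1,2}:  v_{1} + v_{2} = 2·v_{3} ; sig = [2:2]
  {2,7}:  v_{2} + v_{7} = 2·v_{8} ; sig = [2:2]
  {3,4}:  v_{3} + v_{4} = 2·v_{1} ; sig = [2:2]
  {4,6}:  v_{4} + v_{6} = 2·v_{5} ; sig = [2:2]

Sorted signature multiset PRS(X):
{ [2:] ×3,  [2:1] ×12,  [2:1,1],  [2:2] ×4 }


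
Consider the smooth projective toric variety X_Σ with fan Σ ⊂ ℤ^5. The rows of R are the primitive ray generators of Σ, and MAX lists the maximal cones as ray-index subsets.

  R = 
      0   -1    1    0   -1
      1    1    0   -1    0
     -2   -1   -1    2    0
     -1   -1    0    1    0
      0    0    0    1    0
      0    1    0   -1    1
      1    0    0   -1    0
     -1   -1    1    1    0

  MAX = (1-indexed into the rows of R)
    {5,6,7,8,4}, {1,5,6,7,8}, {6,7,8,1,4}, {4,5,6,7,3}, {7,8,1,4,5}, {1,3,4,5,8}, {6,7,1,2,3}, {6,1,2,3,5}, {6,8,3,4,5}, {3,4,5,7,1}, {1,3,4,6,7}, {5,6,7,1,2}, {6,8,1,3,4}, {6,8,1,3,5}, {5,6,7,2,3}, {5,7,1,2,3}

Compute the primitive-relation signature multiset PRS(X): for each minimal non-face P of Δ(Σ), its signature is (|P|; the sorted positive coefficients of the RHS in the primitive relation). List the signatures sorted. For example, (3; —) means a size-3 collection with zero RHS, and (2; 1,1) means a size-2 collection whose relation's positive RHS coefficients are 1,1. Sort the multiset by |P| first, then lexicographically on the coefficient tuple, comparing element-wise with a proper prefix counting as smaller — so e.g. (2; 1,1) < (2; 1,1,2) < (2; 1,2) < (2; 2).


Minimal non-faces — 5 found among 8 rays, 16 max cones:

  P={2,4}:  v_{2} + v_{4} = 0  →  sig = (2; —)
  P={2,8}:  v_{2} + v_{8} = v_{1} + v_{5} + v_{6}  →  sig = (2; 1,1,1)
  P={3,7,8}:  v_{3} + v_{7} + v_{8} = 2·v_{4}  →  sig = (3; 2)
  P={1,4,5,6}:  v_{1} + v_{4} + v_{5} + v_{6} = v_{8}  →  sig = (4; 1)
  P={1,3,5,6,7}:  v_{1} + v_{3} + v_{5} + v_{6} + v_{7} = v_{4}  →  sig = (5; 1)

Hence PRS(X_Σ) =
[(2; —), (2; 1,1,1), (3; 2), (4; 1), (5; 1)]


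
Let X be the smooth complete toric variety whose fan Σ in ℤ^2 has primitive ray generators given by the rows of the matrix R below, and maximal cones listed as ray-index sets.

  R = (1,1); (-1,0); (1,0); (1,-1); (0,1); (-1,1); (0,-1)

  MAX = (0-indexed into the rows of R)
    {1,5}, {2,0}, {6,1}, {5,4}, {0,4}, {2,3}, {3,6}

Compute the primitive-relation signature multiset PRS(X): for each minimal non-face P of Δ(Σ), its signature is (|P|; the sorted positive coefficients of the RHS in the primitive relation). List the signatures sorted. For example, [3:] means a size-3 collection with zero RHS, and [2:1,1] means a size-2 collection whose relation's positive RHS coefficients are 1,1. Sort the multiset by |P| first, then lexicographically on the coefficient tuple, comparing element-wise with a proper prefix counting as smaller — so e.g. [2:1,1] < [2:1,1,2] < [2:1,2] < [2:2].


|primitive collections| = 14. Relations:

  {1,2}:  v_{1} + v_{2} = 0 — sig = [2:]
  {3,5}:  v_{3} + v_{5} = 0 — sig = [2:]
  {4,6}:  v_{4} + v_{6} = 0 — sig = [2:]
  {0,1}:  v_{0} + v_{1} = v_{4} — sig = [2:1]
  {0,6}:  v_{0} + v_{6} = v_{2} — sig = [2:1]
  {1,3}:  v_{1} + v_{3} = v_{6} — sig = [2:1]
  {1,4}:  v_{1} + v_{4} = v_{5} — sig = [2:1]
  {2,4}:  v_{2} + v_{4} = v_{0} — sig = [2:1]
  {2,5}:  v_{2} + v_{5} = v_{4} — sig = [2:1]
  {2,6}:  v_{2} + v_{6} = v_{3} — sig = [2:1]
  {3,4}:  v_{3} + v_{4} = v_{2} — sig = [2:1]
  {5,6}:  v_{5} + v_{6} = v_{1} — sig = [2:1]
  {0,3}:  v_{0} + v_{3} = 2·v_{2} — sig = [2:2]
  {0,5}:  v_{0} + v_{5} = 2·v_{4} — sig = [2:2]

Hence PRS(X_Σ) =
    [2:]
    [2:]
    [2:]
    [2:1]
    [2:1]
    [2:1]
    [2:1]
    [2:1]
    [2:1]
    [2:1]
    [2:1]
    [2:1]
    [2:2]
    [2:2]


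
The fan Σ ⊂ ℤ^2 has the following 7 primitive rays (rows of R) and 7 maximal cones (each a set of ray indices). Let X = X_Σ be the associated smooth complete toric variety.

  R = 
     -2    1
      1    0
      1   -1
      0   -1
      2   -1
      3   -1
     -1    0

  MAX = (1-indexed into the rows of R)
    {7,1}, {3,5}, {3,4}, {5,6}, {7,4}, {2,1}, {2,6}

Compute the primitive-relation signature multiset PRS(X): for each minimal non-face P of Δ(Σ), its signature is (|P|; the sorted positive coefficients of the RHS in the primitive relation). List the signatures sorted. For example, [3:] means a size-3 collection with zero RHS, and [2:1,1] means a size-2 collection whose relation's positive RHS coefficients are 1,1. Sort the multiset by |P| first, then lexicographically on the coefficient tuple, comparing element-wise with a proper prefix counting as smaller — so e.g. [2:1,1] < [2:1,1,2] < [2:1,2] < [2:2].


14 minimal non-faces of Δ(Σ) (on 7 rays):

  {1,5}:  v_{1} + v_{5} = 0 ; sig = [2:]
  {2,7}:  v_{2} + v_{7} = 0 ; sig = [2:]
  {1,3}:  v_{1} + v_{3} = v_{7} ; sig = [2:1]
  {1,6}:  v_{1} + v_{6} = v_{2} ; sig = [2:1]
  {2,3}:  v_{2} + v_{3} = v_{5} ; sig = [2:1]
  {2,4}:  v_{2} + v_{4} = v_{3} ; sig = [2:1]
  {2,5}:  v_{2} + v_{5} = v_{6} ; sig = [2:1]
  {3,7}:  v_{3} + v_{7} = v_{4} ; sig = [2:1]
  {5,7}:  v_{5} + v_{7} = v_{3} ; sig = [2:1]
  {6,7}:  v_{6} + v_{7} = v_{5} ; sig = [2:1]
  {4,6}:  v_{4} + v_{6} = v_{3} + v_{5} ; sig = [2:1,1]
  {1,4}:  v_{1} + v_{4} = 2·v_{7} ; sig = [2:2]
  {3,6}:  v_{3} + v_{6} = 2·v_{5} ; sig = [2:2]
  {4,5}:  v_{4} + v_{5} = 2·v_{3} ; sig = [2:2]

Hence PRS(X_Σ) =
    [2:]
    [2:]
    [2:1]
    [2:1]
    [2:1]
    [2:1]
    [2:1]
    [2:1]
    [2:1]
    [2:1]
    [2:1,1]
    [2:2]
    [2:2]
    [2:2]


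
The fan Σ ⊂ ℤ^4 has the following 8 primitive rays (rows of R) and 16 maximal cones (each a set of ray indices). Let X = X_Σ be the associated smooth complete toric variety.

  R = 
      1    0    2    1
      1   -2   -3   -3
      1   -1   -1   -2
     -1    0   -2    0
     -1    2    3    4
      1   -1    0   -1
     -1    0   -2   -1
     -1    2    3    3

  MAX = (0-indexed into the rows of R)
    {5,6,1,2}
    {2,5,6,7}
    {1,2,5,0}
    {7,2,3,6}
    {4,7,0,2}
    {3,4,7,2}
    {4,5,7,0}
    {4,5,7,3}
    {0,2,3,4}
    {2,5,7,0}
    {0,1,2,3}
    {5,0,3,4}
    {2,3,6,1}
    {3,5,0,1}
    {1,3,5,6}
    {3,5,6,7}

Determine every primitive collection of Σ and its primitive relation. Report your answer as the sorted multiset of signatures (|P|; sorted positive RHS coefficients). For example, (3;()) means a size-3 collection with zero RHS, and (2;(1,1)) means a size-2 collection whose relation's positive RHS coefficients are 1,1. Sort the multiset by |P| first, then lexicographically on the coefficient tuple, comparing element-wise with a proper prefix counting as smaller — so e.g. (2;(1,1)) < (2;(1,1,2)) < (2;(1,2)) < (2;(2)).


Δ(Σ) — 8 vertices, 7 min non-faces:

  P={0,6}:  v_{0} + v_{6} = 0  →  sig = (2;())
  P={1,7}:  v_{1} + v_{7} = 0  →  sig = (2;())
  P={1,4}:  v_{1} + v_{4} = v_{0} + v_{3}  →  sig = (2;(1,1))
  P={4,6}:  v_{4} + v_{6} = v_{3} + v_{7}  →  sig = (2;(1,1))
  P={0,3,7}:  v_{0} + v_{3} + v_{7} = v_{4}  →  sig = (3;(1))
  P={2,3,5}:  v_{2} + v_{3} + v_{5} = v_{1}  →  sig = (3;(1))
  P={2,4,5}:  v_{2} + v_{4} + v_{5} = v_{0}  →  sig = (3;(1))

Signatures (|P|; sorted positive RHS coefficients), sorted:
    (2;())
    (2;())
    (2;(1,1))
    (2;(1,1))
    (3;(1))
    (3;(1))
    (3;(1))


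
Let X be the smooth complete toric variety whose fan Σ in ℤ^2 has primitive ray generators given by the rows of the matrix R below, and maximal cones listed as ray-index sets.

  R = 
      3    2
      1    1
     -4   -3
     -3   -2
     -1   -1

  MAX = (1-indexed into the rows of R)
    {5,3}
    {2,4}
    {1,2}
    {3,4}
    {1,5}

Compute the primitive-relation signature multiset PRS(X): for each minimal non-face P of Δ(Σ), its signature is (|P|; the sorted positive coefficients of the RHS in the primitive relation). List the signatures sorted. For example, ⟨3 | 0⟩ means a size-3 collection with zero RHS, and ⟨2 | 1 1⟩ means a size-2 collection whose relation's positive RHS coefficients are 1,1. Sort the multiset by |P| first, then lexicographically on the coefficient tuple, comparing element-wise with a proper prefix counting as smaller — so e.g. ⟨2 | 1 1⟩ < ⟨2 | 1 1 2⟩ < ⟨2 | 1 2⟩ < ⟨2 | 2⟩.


Σ has 5 primitive collections:

  P={1,4}:  v_{1} + v_{4} = 0  ⟹  sig = ⟨2 | 0⟩
  P={2,5}:  v_{2} + v_{5} = 0  ⟹  sig = ⟨2 | 0⟩
  P={1,3}:  v_{1} + v_{3} = v_{5}  ⟹  sig = ⟨2 | 1⟩
  P={2,3}:  v_{2} + v_{3} = v_{4}  ⟹  sig = ⟨2 | 1⟩
  P={4,5}:  v_{4} + v_{5} = v_{3}  ⟹  sig = ⟨2 | 1⟩

Hence PRS(X_Σ) =
    ⟨2 | 0⟩
    ⟨2 | 0⟩
    ⟨2 | 1⟩
    ⟨2 | 1⟩
    ⟨2 | 1⟩


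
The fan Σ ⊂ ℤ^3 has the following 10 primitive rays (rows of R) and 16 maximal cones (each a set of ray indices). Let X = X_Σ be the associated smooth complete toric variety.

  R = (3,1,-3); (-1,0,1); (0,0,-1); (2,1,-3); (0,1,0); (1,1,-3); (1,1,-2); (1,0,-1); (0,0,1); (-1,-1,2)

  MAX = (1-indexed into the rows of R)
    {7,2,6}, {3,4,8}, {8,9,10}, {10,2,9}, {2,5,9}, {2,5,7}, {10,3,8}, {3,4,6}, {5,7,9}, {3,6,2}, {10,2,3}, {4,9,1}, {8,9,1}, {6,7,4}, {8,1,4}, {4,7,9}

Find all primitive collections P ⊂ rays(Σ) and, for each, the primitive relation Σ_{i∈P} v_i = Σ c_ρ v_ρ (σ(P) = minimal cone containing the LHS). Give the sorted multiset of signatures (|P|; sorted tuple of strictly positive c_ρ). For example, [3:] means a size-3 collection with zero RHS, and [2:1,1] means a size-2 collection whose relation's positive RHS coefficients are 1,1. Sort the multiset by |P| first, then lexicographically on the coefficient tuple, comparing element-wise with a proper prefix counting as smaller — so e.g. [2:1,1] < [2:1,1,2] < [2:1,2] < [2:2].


Primitive collections (23):

  P={2,8}:  v_{2} + v_{8} = 0  →  sig = [2:]
  P={3,9}:  v_{3} + v_{9} = 0  →  sig = [2:]
  P={7,10}:  v_{7} + v_{10} = 0  →  sig = [2:]
  P={2,4}:  v_{2} + v_{4} = v_{7}  →  sig = [2:1]
  P={3,7}:  v_{3} + v_{7} = v_{6}  →  sig = [2:1]
  P={4,10}:  v_{4} + v_{10} = v_{8}  →  sig = [2:1]
  P={6,9}:  v_{6} + v_{9} = v_{7}  →  sig = [2:1]
  P={6,10}:  v_{6} + v_{10} = v_{3}  →  sig = [2:1]
  P={7,8}:  v_{7} + v_{8} = v_{4}  →  sig = [2:1]
  P={1,2}:  v_{1} + v_{2} = v_{4} + v_{9}  →  sig = [2:1,1]
  P={1,3}:  v_{1} + v_{3} = v_{4} + v_{8}  →  sig = [2:1,1]
  P={3,5}:  v_{3} + v_{5} = v_{2} + v_{7}  →  sig = [2:1,1]
  P={5,8}:  v_{5} + v_{8} = v_{7} + v_{9}  →  sig = [2:1,1]
  P={5,10}:  v_{5} + v_{10} = v_{2} + v_{9}  →  sig = [2:1,1]
  P={6,8}:  v_{6} + v_{8} = v_{3} + v_{4}  →  sig = [2:1,1]
  P={1,5}:  v_{1} + v_{5} = v_{4} + v_{7} + 2·v_{9}  →  sig = [2:1,1,2]
  P={1,7}:  v_{1} + v_{7} = 2·v_{4} + v_{9}  →  sig = [2:1,2]
  P={1,10}:  v_{1} + v_{10} = 2·v_{8} + v_{9}  →  sig = [2:1,2]
  P={4,5}:  v_{4} + v_{5} = 2·v_{7} + v_{9}  →  sig = [2:1,2]
  P={5,6}:  v_{5} + v_{6} = v_{2} + 2·v_{7}  →  sig = [2:1,2]
  P={1,6}:  v_{1} + v_{6} = 2·v_{4}  →  sig = [2:2]
  P={2,7,9}:  v_{2} + v_{7} + v_{9} = v_{5}  →  sig = [3:1]
  P={4,8,9}:  v_{4} + v_{8} + v_{9} = v_{1}  →  sig = [3:1]

so the primitive-relation signature multiset is
{ [2:] ×3,  [2:1] ×6,  [2:1,1] ×6,  [2:1,1,2],  [2:1,2] ×4,  [2:2],  [3:1] ×2 }


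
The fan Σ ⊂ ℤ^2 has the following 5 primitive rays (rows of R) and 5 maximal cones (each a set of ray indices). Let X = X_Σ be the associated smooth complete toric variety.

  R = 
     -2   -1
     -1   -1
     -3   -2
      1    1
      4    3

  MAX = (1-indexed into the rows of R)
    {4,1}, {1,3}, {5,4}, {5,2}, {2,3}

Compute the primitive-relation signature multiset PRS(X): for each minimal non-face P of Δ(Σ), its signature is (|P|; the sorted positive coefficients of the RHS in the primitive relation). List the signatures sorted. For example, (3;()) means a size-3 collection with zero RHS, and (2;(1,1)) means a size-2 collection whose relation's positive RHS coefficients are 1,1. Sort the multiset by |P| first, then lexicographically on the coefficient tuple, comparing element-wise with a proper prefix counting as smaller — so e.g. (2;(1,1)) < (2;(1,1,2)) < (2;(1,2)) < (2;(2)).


|primitive collections| = 5. Relations:

  • {2,4}:  v_{2} + v_{4} = 0 ; sig = (2;())
  • {1,2}:  v_{1} + v_{2} = v_{3} ; sig = (2;(1))
  • {3,4}:  v_{3} + v_{4} = v_{1} ; sig = (2;(1))
  • {3,5}:  v_{3} + v_{5} = v_{4} ; sig = (2;(1))
  • {1,5}:  v_{1} + v_{5} = 2·v_{4} ; sig = (2;(2))

Sorted signature multiset PRS(X):
[(2;()), (2;(1)), (2;(1)), (2;(1)), (2;(2))]


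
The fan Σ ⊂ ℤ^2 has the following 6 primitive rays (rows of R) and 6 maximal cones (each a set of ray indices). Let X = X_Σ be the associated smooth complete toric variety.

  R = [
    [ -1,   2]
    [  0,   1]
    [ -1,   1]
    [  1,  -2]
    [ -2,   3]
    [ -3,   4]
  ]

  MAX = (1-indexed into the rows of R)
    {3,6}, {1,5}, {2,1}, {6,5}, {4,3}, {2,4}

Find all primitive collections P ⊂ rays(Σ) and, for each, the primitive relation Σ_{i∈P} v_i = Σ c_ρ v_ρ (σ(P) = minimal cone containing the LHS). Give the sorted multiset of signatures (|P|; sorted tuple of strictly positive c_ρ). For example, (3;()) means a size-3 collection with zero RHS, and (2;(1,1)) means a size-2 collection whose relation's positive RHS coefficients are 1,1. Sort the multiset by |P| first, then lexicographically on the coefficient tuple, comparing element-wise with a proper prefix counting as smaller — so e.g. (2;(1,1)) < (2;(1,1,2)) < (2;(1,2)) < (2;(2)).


Σ has 9 primitive collections:

  {1,4}:  v_{1} + v_{4} = 0  →  sig = (2;())
  {1,3}:  v_{1} + v_{3} = v_{5}  →  sig = (2;(1))
  {2,3}:  v_{2} + v_{3} = v_{1}  →  sig = (2;(1))
  {3,5}:  v_{3} + v_{5} = v_{6}  →  sig = (2;(1))
  {4,5}:  v_{4} + v_{5} = v_{3}  →  sig = (2;(1))
  {2,6}:  v_{2} + v_{6} = v_{1} + v_{5}  →  sig = (2;(1,1))
  {1,6}:  v_{1} + v_{6} = 2·v_{5}  →  sig = (2;(2))
  {2,5}:  v_{2} + v_{5} = 2·v_{1}  →  sig = (2;(2))
  {4,6}:  v_{4} + v_{6} = 2·v_{3}  →  sig = (2;(2))

Hence PRS(X_Σ) =
{ (2;()),  (2;(1)) ×4,  (2;(1,1)),  (2;(2)) ×3 }


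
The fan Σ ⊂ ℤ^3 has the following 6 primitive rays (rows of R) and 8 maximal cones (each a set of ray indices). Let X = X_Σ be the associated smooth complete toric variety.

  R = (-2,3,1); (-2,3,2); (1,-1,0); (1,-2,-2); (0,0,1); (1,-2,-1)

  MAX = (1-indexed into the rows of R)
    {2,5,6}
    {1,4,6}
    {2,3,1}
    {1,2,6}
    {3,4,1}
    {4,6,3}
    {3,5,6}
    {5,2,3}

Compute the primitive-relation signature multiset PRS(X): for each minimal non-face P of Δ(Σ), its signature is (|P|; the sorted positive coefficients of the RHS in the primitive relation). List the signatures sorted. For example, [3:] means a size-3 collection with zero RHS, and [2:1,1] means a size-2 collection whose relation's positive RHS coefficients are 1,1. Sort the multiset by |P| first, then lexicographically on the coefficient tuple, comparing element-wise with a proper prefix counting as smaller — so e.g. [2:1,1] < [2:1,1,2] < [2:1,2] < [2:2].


The 5 primitive collections of Σ (r=6, n=3):

  P = {1,5}:  v_{1} + v_{5} = v_{2}  ⇒ sig = [2:1]
  P = {4,5}:  v_{4} + v_{5} = v_{6}  ⇒ sig = [2:1]
  P = {2,4}:  v_{2} + v_{4} = v_{1} + v_{6}  ⇒ sig = [2:1,1]
  P = {1,3,6}:  v_{1} + v_{3} + v_{6} = 0  ⇒ sig = [3:]
  P = {2,3,6}:  v_{2} + v_{3} + v_{6} = v_{5}  ⇒ sig = [3:1]

so the primitive-relation signature multiset is
{ [2:1] ×2,  [2:1,1],  [3:],  [3:1] }


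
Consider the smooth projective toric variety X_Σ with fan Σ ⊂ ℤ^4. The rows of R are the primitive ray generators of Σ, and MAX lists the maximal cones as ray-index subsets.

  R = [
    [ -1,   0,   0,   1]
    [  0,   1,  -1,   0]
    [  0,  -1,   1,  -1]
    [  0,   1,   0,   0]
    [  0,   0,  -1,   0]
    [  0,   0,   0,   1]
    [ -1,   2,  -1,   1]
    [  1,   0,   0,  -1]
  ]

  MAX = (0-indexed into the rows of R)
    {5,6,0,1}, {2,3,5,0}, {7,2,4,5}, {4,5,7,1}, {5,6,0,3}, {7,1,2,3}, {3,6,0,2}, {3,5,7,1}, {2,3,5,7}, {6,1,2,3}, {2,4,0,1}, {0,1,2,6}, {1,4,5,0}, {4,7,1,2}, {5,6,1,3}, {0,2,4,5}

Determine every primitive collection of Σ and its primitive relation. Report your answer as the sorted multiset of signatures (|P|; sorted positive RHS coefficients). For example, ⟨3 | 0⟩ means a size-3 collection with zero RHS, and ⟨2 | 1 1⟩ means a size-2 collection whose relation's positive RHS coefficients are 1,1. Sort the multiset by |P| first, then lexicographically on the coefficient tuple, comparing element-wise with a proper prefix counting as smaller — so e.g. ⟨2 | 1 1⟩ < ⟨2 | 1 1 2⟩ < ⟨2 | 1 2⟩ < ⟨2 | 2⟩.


The 7 primitive collections of Σ (r=8, n=4):

  {0,7}:  v_{0} + v_{7} = 0  ⇒ sig = ⟨2 | 0⟩
  {3,4}:  v_{3} + v_{4} = v_{1}  ⇒ sig = ⟨2 | 1⟩
  {6,7}:  v_{6} + v_{7} = v_{1} + v_{3}  ⇒ sig = ⟨2 | 1 1⟩
  {4,6}:  v_{4} + v_{6} = v_{0} + 2·v_{1}  ⇒ sig = ⟨2 | 1 2⟩
  {1,2,5}:  v_{1} + v_{2} + v_{5} = 0  ⇒ sig = ⟨3 | 0⟩
  {0,1,3}:  v_{0} + v_{1} + v_{3} = v_{6}  ⇒ sig = ⟨3 | 1⟩
  {2,5,6}:  v_{2} + v_{5} + v_{6} = v_{0} + v_{3}  ⇒ sig = ⟨3 | 1 1⟩

Hence PRS(X_Σ) =
    |P|=2: 4 collections, coeffs (), (1), (1,1), (1,2)
    |P|=3: 3 collections, coeffs (), (1), (1,1)


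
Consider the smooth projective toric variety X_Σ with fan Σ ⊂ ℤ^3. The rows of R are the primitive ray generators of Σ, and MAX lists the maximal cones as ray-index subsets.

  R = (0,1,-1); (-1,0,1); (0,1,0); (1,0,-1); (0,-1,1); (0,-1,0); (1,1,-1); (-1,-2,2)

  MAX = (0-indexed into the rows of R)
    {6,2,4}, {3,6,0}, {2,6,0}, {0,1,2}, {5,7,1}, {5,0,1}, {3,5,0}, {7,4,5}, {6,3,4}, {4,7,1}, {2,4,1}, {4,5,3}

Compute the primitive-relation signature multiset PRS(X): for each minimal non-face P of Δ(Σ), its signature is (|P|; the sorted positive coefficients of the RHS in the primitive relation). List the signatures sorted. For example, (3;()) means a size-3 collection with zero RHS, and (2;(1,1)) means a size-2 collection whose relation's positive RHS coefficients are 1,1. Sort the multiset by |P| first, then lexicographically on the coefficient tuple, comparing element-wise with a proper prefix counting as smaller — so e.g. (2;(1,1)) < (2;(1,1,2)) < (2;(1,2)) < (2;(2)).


11 minimal non-faces of Δ(Σ) (on 8 rays):

  • {0,4}:  v_{0} + v_{4} = 0  →  sig = (2;())
  • {1,3}:  v_{1} + v_{3} = 0  →  sig = (2;())
  • {2,5}:  v_{2} + v_{5} = 0  →  sig = (2;())
  • {1,6}:  v_{1} + v_{6} = v_{2}  →  sig = (2;(1))
  • {2,3}:  v_{2} + v_{3} = v_{6}  →  sig = (2;(1))
  • {5,6}:  v_{5} + v_{6} = v_{3}  →  sig = (2;(1))
  • {6,7}:  v_{6} + v_{7} = v_{4}  →  sig = (2;(1))
  • {0,7}:  v_{0} + v_{7} = v_{1} + v_{5}  →  sig = (2;(1,1))
  • {2,7}:  v_{2} + v_{7} = v_{1} + v_{4}  →  sig = (2;(1,1))
  • {3,7}:  v_{3} + v_{7} = v_{4} + v_{5}  →  sig = (2;(1,1))
  • {1,4,5}:  v_{1} + v_{4} + v_{5} = v_{7}  →  sig = (3;(1))

Hence PRS(X_Σ) =
    (2;())
    (2;())
    (2;())
    (2;(1))
    (2;(1))
    (2;(1))
    (2;(1))
    (2;(1,1))
    (2;(1,1))
    (2;(1,1))
    (3;(1))


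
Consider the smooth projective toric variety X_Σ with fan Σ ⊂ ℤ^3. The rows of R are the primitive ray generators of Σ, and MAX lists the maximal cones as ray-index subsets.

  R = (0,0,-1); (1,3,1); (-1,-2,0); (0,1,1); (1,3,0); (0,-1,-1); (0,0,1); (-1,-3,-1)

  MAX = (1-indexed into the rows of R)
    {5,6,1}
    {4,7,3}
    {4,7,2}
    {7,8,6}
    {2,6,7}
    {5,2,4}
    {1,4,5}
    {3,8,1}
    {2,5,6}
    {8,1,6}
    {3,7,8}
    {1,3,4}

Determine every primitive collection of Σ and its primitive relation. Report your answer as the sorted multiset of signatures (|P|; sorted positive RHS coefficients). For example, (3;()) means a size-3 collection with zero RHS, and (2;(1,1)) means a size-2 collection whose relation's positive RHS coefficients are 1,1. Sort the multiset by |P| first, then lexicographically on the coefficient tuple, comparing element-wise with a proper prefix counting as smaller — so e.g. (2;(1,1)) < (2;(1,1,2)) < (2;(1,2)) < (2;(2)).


10 minimal non-faces of Δ(Σ) (on 8 rays):

  {1,7}:  v_{1} + v_{7} = 0  ⇒ sig = (2;())
  {2,8}:  v_{2} + v_{8} = 0  ⇒ sig = (2;())
  {4,6}:  v_{4} + v_{6} = 0  ⇒ sig = (2;())
  {1,2}:  v_{1} + v_{2} = v_{5}  ⇒ sig = (2;(1))
  {2,3}:  v_{2} + v_{3} = v_{4}  ⇒ sig = (2;(1))
  {3,6}:  v_{3} + v_{6} = v_{8}  ⇒ sig = (2;(1))
  {4,8}:  v_{4} + v_{8} = v_{3}  ⇒ sig = (2;(1))
  {5,7}:  v_{5} + v_{7} = v_{2}  ⇒ sig = (2;(1))
  {5,8}:  v_{5} + v_{8} = v_{1}  ⇒ sig = (2;(1))
  {3,5}:  v_{3} + v_{5} = v_{1} + v_{4}  ⇒ sig = (2;(1,1))

Hence PRS(X_Σ) =
    (2;())
    (2;())
    (2;())
    (2;(1))
    (2;(1))
    (2;(1))
    (2;(1))
    (2;(1))
    (2;(1))
    (2;(1,1))


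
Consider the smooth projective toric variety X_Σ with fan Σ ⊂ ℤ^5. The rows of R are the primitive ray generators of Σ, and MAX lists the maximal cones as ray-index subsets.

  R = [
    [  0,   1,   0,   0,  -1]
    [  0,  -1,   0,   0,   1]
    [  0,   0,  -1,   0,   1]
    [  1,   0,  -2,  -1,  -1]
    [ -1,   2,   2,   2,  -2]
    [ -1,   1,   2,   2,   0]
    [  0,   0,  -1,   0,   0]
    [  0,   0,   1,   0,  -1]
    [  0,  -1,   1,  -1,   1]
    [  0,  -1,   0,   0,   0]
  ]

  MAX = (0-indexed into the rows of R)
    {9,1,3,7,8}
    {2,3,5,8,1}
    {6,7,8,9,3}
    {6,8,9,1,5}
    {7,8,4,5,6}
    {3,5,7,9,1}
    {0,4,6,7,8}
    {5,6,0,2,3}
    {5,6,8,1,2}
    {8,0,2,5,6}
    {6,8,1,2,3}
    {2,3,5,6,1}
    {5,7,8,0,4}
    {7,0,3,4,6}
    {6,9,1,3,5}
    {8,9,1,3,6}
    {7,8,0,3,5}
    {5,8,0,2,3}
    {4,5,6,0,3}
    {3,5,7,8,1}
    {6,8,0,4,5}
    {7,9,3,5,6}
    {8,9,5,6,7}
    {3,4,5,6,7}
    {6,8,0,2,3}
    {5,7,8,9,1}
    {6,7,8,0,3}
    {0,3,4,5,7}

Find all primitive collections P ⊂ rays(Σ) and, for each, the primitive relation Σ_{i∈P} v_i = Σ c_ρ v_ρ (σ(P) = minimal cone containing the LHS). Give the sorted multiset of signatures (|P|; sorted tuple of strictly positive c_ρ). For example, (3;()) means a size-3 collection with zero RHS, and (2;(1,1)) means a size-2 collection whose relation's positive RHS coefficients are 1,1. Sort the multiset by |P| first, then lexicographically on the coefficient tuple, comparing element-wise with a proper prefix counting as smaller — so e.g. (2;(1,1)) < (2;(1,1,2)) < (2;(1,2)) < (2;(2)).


Minimal non-faces — 12 found among 10 rays, 28 max cones:

  P={0,1}:  v_{0} + v_{1} = 0  →  sig = (2;())
  P={2,7}:  v_{2} + v_{7} = 0  →  sig = (2;())
  P={0,9}:  v_{0} + v_{9} = v_{6} + v_{7}  →  sig = (2;(1,1))
  P={2,9}:  v_{2} + v_{9} = v_{1} + v_{6}  →  sig = (2;(1,1))
  P={1,4}:  v_{1} + v_{4} = v_{5} + v_{6} + v_{7}  →  sig = (2;(1,1,1))
  P={2,4}:  v_{2} + v_{4} = v_{0} + v_{5} + v_{6}  →  sig = (2;(1,1,1))
  P={4,9}:  v_{4} + v_{9} = v_{5} + 2·v_{6} + 2·v_{7}  →  sig = (2;(1,2,2))
  P={1,6,7}:  v_{1} + v_{6} + v_{7} = v_{9}  →  sig = (3;(1))
  P={3,4,8}:  v_{3} + v_{4} + v_{8} = v_{0} + v_{7}  →  sig = (3;(1,1))
  P={3,5,6,8}:  v_{3} + v_{5} + v_{6} + v_{8} = 0  →  sig = (4;())
  P={0,5,6,7}:  v_{0} + v_{5} + v_{6} + v_{7} = v_{4}  →  sig = (4;(1))
  P={3,5,8,9}:  v_{3} + v_{5} + v_{8} + v_{9} = v_{1} + v_{7}  →  sig = (4;(1,1))

Hence PRS(X_Σ) =
    |P|=2: 7 collections, coeffs (), (), (1,1), (1,1), (1,1,1), (1,1,1), (1,2,2)
    |P|=3: 2 collections, coeffs (1), (1,1)
    |P|=4: 3 collections, coeffs (), (1), (1,1)


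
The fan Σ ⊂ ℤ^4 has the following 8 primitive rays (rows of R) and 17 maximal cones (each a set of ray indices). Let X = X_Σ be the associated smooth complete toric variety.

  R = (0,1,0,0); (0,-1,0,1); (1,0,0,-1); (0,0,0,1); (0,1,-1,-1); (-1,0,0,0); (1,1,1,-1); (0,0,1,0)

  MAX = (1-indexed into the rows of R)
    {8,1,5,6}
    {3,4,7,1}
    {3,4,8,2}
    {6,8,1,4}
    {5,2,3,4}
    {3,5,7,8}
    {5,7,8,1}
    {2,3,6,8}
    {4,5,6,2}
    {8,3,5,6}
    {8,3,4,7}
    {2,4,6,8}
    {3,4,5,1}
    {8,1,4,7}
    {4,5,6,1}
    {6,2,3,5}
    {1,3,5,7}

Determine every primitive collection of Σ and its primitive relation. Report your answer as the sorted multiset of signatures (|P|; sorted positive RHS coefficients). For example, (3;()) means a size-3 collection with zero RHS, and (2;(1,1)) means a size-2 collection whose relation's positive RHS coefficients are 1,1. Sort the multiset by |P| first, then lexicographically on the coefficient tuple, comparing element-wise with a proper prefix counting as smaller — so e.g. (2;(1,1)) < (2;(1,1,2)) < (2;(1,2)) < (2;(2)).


9 collections generate NE(X_Σ); each relation:

  P = {1,2}:  v_{1} + v_{2} = v_{4} ; sig = (2;(1))
  P = {2,7}:  v_{2} + v_{7} = v_{3} + v_{4} + v_{8} ; sig = (2;(1,1,1))
  P = {6,7}:  v_{6} + v_{7} = v_{5} + 2·v_{8} ; sig = (2;(1,2))
  P = {2,5,8}:  v_{2} + v_{5} + v_{8} = 0 ; sig = (3;())
  P = {3,4,6}:  v_{3} + v_{4} + v_{6} = 0 ; sig = (3;())
  P = {1,3,8}:  v_{1} + v_{3} + v_{8} = v_{7} ; sig = (3;(1))
  P = {4,5,8}:  v_{4} + v_{5} + v_{8} = v_{1} ; sig = (3;(1))
  P = {1,3,6}:  v_{1} + v_{3} + v_{6} = v_{5} + v_{8} ; sig = (3;(1,1))
  P = {4,5,7}:  v_{4} + v_{5} + v_{7} = 2·v_{1} + v_{3} ; sig = (3;(1,2))

Sorted signature multiset PRS(X):
    (2;(1))
    (2;(1,1,1))
    (2;(1,2))
    (3;())
    (3;())
    (3;(1))
    (3;(1))
    (3;(1,1))
    (3;(1,2))


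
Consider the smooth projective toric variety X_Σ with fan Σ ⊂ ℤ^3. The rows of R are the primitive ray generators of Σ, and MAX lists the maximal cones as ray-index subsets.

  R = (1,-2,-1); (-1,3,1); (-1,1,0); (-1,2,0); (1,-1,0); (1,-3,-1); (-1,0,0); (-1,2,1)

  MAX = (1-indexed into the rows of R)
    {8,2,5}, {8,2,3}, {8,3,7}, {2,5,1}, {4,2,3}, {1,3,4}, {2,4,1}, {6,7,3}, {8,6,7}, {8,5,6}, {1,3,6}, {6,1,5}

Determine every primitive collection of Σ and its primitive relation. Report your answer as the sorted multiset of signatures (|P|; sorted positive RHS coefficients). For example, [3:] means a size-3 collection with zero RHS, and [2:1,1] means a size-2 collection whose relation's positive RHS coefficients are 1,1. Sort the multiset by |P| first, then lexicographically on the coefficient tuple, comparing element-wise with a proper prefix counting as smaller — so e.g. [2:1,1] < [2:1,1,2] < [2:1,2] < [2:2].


12 collections generate NE(X_Σ); each relation:

  • {1,8}:  v_{1} + v_{8} = 0 — sig = [2:]
  • {2,6}:  v_{2} + v_{6} = 0 — sig = [2:]
  • {3,5}:  v_{3} + v_{5} = 0 — sig = [2:]
  • {1,7}:  v_{1} + v_{7} = v_{3} + v_{6} — sig = [2:1,1]
  • {2,7}:  v_{2} + v_{7} = v_{3} + v_{8} — sig = [2:1,1]
  • {4,5}:  v_{4} + v_{5} = v_{1} + v_{2} — sig = [2:1,1]
  • {4,6}:  v_{4} + v_{6} = v_{1} + v_{3} — sig = [2:1,1]
  • {4,8}:  v_{4} + v_{8} = v_{2} + v_{3} — sig = [2:1,1]
  • {5,7}:  v_{5} + v_{7} = v_{6} + v_{8} — sig = [2:1,1]
  • {4,7}:  v_{4} + v_{7} = 2·v_{3} — sig = [2:2]
  • {1,2,3}:  v_{1} + v_{2} + v_{3} = v_{4} — sig = [3:1]
  • {3,6,8}:  v_{3} + v_{6} + v_{8} = v_{7} — sig = [3:1]

Sorted signature multiset PRS(X):
{ [2:] ×3,  [2:1,1] ×6,  [2:2],  [3:1] ×2 }


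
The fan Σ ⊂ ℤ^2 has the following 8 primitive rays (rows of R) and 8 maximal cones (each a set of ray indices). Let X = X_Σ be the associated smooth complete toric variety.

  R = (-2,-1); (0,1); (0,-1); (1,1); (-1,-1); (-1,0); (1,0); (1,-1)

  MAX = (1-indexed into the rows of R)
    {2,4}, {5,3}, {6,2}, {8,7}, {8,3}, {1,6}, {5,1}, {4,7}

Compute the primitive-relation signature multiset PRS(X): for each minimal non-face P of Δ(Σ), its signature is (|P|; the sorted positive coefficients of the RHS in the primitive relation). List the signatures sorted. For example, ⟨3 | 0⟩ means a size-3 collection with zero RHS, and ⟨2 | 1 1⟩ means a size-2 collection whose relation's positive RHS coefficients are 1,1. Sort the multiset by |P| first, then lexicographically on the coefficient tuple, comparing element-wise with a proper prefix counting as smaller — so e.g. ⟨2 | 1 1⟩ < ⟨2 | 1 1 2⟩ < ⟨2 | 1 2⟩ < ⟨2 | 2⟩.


Σ has 20 primitive collections:

  {2,3}:  v_{2} + v_{3} = 0 ; sig = ⟨2 | 0⟩
  {4,5}:  v_{4} + v_{5} = 0 ; sig = ⟨2 | 0⟩
  {6,7}:  v_{6} + v_{7} = 0 ; sig = ⟨2 | 0⟩
  {1,4}:  v_{1} + v_{4} = v_{6} ; sig = ⟨2 | 1⟩
  {1,7}:  v_{1} + v_{7} = v_{5} ; sig = ⟨2 | 1⟩
  {2,5}:  v_{2} + v_{5} = v_{6} ; sig = ⟨2 | 1⟩
  {2,7}:  v_{2} + v_{7} = v_{4} ; sig = ⟨2 | 1⟩
  {2,8}:  v_{2} + v_{8} = v_{7} ; sig = ⟨2 | 1⟩
  {3,4}:  v_{3} + v_{4} = v_{7} ; sig = ⟨2 | 1⟩
  {3,6}:  v_{3} + v_{6} = v_{5} ; sig = ⟨2 | 1⟩
  {3,7}:  v_{3} + v_{7} = v_{8} ; sig = ⟨2 | 1⟩
  {4,6}:  v_{4} + v_{6} = v_{2} ; sig = ⟨2 | 1⟩
  {5,6}:  v_{5} + v_{6} = v_{1} ; sig = ⟨2 | 1⟩
  {5,7}:  v_{5} + v_{7} = v_{3} ; sig = ⟨2 | 1⟩
  {6,8}:  v_{6} + v_{8} = v_{3} ; sig = ⟨2 | 1⟩
  {1,8}:  v_{1} + v_{8} = v_{3} + v_{5} ; sig = ⟨2 | 1 1⟩
  {1,2}:  v_{1} + v_{2} = 2·v_{6} ; sig = ⟨2 | 2⟩
  {1,3}:  v_{1} + v_{3} = 2·v_{5} ; sig = ⟨2 | 2⟩
  {4,8}:  v_{4} + v_{8} = 2·v_{7} ; sig = ⟨2 | 2⟩
  {5,8}:  v_{5} + v_{8} = 2·v_{3} ; sig = ⟨2 | 2⟩

Signatures (|P|; sorted positive RHS coefficients), sorted:
[⟨2 | 0⟩, ⟨2 | 0⟩, ⟨2 | 0⟩, ⟨2 | 1⟩, ⟨2 | 1⟩, ⟨2 | 1⟩, ⟨2 | 1⟩, ⟨2 | 1⟩, ⟨2 | 1⟩, ⟨2 | 1⟩, ⟨2 | 1⟩, ⟨2 | 1⟩, ⟨2 | 1⟩, ⟨2 | 1⟩, ⟨2 | 1⟩, ⟨2 | 1 1⟩, ⟨2 | 2⟩, ⟨2 | 2⟩, ⟨2 | 2⟩, ⟨2 | 2⟩]


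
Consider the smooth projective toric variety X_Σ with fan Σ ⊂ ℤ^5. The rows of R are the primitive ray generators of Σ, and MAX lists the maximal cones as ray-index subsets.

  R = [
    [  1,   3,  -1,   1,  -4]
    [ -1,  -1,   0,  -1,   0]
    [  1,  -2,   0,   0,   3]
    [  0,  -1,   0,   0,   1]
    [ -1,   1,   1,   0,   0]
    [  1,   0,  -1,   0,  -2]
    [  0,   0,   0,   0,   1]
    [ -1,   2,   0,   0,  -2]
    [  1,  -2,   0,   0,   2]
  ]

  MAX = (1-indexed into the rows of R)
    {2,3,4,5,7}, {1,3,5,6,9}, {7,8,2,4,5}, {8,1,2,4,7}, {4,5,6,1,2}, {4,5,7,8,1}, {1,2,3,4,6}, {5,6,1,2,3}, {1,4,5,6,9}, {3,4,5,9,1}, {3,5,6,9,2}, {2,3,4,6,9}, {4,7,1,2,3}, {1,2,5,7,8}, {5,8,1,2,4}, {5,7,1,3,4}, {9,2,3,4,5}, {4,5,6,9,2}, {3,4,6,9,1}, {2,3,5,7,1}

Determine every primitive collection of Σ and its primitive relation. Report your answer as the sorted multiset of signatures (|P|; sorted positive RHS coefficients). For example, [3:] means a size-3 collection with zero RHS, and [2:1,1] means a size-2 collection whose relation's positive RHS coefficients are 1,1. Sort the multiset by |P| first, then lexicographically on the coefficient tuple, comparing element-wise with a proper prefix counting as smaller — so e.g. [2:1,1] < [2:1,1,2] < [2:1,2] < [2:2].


Primitive collections (9):

  P = {8,9}:  v_{8} + v_{9} = 0  ⟹  sig = [2:]
  P = {3,8}:  v_{3} + v_{8} = v_{7}  ⟹  sig = [2:1]
  P = {7,9}:  v_{7} + v_{9} = v_{3}  ⟹  sig = [2:1]
  P = {6,8}:  v_{6} + v_{8} = v_{1} + v_{2}  ⟹  sig = [2:1,1]
  P = {6,7}:  v_{6} + v_{7} = v_{1} + v_{2} + v_{3}  ⟹  sig = [2:1,1,1]
  P = {1,2,9}:  v_{1} + v_{2} + v_{9} = v_{6}  ⟹  sig = [3:1]
  P = {3,4,5,6}:  v_{3} + v_{4} + v_{5} + v_{6} = v_{9}  ⟹  sig = [4:1]
  P = {1,2,3,4,5}:  v_{1} + v_{2} + v_{3} + v_{4} + v_{5} = 0  ⟹  sig = [5:]
  P = {1,2,4,5,7}:  v_{1} + v_{2} + v_{4} + v_{5} + v_{7} = v_{8}  ⟹  sig = [5:1]

so the primitive-relation signature multiset is
    |P|=2: 5 collections, coeffs (), (1), (1), (1,1), (1,1,1)
    |P|=3: 1 collection, coeffs (1)
    |P|=4: 1 collection, coeffs (1)
    |P|=5: 2 collections, coeffs (), (1)


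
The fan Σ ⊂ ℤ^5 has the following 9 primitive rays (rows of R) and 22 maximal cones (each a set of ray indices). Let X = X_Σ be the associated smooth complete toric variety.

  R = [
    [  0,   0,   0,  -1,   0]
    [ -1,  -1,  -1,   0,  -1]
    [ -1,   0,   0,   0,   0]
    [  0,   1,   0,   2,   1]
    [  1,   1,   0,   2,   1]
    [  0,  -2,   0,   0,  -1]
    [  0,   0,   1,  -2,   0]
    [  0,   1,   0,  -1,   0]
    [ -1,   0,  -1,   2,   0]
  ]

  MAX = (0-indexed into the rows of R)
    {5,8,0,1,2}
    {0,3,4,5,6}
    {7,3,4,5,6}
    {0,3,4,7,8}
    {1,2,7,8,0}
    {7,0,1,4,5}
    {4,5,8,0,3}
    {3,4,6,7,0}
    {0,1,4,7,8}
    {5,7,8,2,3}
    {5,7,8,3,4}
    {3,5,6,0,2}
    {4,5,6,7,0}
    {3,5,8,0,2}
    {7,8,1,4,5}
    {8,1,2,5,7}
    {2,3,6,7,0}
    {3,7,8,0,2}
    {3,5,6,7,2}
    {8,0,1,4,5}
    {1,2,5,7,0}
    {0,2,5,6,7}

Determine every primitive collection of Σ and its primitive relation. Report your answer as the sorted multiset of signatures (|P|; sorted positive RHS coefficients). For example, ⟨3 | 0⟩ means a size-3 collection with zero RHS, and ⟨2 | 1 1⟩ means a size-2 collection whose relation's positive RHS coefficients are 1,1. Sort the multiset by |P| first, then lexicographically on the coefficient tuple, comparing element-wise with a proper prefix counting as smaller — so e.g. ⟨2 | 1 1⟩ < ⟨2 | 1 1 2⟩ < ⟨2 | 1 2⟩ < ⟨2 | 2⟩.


The 6 primitive collections of Σ (r=9, n=5):

  {1,3}:  v_{1} + v_{3} = v_{8} ; sig = ⟨2 | 1⟩
  {2,4}:  v_{2} + v_{4} = v_{3} ; sig = ⟨2 | 1⟩
  {6,8}:  v_{6} + v_{8} = v_{2} ; sig = ⟨2 | 1⟩
  {1,6}:  v_{1} + v_{6} = v_{0} + v_{2} + v_{5} + v_{7} ; sig = ⟨2 | 1 1 1 1⟩
  {0,3,5,7}:  v_{0} + v_{3} + v_{5} + v_{7} = 0 ; sig = ⟨4 | 0⟩
  {0,5,7,8}:  v_{0} + v_{5} + v_{7} + v_{8} = v_{1} ; sig = ⟨4 | 1⟩

Sorted signature multiset PRS(X):
{ ⟨2 | 1⟩ ×3,  ⟨2 | 1 1 1 1⟩,  ⟨4 | 0⟩,  ⟨4 | 1⟩ }


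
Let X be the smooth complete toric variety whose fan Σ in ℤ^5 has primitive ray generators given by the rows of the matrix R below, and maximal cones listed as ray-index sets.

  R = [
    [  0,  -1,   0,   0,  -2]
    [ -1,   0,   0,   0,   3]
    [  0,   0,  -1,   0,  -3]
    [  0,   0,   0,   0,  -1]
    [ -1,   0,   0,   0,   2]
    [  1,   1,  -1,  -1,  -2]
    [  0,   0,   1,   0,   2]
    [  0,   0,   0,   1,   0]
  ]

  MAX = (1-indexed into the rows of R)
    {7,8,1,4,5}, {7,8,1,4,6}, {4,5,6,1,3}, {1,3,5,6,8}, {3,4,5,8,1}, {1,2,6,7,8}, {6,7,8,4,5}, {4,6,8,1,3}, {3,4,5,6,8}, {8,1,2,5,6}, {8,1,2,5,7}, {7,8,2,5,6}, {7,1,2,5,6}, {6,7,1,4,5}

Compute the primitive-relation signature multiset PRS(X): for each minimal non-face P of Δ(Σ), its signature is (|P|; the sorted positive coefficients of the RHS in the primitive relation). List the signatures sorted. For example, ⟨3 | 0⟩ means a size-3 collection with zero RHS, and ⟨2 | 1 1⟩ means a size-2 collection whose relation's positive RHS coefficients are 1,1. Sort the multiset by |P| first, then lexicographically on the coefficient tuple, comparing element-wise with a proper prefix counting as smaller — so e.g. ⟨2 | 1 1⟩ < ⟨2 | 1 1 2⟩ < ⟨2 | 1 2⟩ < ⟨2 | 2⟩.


5 minimal non-faces of Δ(Σ) (on 8 rays):

  P={2,4}:  v_{2} + v_{4} = v_{5}  ⇒ sig = ⟨2 | 1⟩
  P={3,7}:  v_{3} + v_{7} = v_{4}  ⇒ sig = ⟨2 | 1⟩
  P={2,3}:  v_{2} + v_{3} = v_{1} + 2·v_{5} + v_{6} + v_{8}  ⇒ sig = ⟨2 | 1 1 1 2⟩
  P={1,5,6,7,8}:  v_{1} + v_{5} + v_{6} + v_{7} + v_{8} = 0  ⇒ sig = ⟨5 | 0⟩
  P={1,4,5,6,8}:  v_{1} + v_{4} + v_{5} + v_{6} + v_{8} = v_{3}  ⇒ sig = ⟨5 | 1⟩

Sorted signature multiset PRS(X):
{ ⟨2 | 1⟩ ×2,  ⟨2 | 1 1 1 2⟩,  ⟨5 | 0⟩,  ⟨5 | 1⟩ }


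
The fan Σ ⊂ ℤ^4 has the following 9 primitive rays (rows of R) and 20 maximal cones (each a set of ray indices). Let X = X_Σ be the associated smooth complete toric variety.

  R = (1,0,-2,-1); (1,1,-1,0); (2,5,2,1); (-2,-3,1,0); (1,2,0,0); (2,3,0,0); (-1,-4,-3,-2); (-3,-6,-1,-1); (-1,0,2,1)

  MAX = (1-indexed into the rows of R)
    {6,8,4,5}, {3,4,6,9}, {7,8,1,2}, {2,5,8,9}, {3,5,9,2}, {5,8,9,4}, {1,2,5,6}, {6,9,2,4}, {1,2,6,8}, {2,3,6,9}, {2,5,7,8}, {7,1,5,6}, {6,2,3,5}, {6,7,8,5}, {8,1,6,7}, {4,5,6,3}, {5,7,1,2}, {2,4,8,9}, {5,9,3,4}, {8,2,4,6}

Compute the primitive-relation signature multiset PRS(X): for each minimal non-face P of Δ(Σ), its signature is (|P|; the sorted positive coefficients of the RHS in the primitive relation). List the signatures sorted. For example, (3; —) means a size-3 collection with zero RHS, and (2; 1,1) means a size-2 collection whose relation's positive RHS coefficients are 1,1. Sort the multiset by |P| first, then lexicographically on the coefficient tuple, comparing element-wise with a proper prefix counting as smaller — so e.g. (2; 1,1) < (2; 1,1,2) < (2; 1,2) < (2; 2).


Minimal non-faces — 14 found among 9 rays, 20 max cones:

  P = {1,9}:  v_{1} + v_{9} = 0 ; sig = (2; —)
  P = {1,3}:  v_{1} + v_{3} = v_{5} + v_{6} ; sig = (2; 1,1)
  P = {1,4}:  v_{1} + v_{4} = v_{6} + v_{8} ; sig = (2; 1,1)
  P = {3,8}:  v_{3} + v_{8} = v_{4} + v_{5} ; sig = (2; 1,1)
  P = {7,9}:  v_{7} + v_{9} = v_{5} + v_{8} ; sig = (2; 1,1)
  P = {3,7}:  v_{3} + v_{7} = 2·v_{5} + v_{6} + v_{8} ; sig = (2; 1,1,2)
  P = {4,7}:  v_{4} + v_{7} = v_{5} + v_{6} + 2·v_{8} ; sig = (2; 1,1,2)
  P = {2,4,5}:  v_{2} + v_{4} + v_{5} = 0 ; sig = (3; —)
  P = {1,5,8}:  v_{1} + v_{5} + v_{8} = v_{7} ; sig = (3; 1)
  P = {5,6,9}:  v_{5} + v_{6} + v_{9} = v_{3} ; sig = (3; 1)
  P = {6,8,9}:  v_{6} + v_{8} + v_{9} = v_{4} ; sig = (3; 1)
  P = {2,3,4}:  v_{2} + v_{3} + v_{4} = v_{6} + v_{9} ; sig = (3; 1,1)
  P = {2,6,7}:  v_{2} + v_{6} + v_{7} = 2·v_{1} ; sig = (3; 2)
  P = {2,5,6,8}:  v_{2} + v_{5} + v_{6} + v_{8} = v_{1} ; sig = (4; 1)

Signatures (|P|; sorted positive RHS coefficients), sorted:
    (2; —)
    (2; 1,1)
    (2; 1,1)
    (2; 1,1)
    (2; 1,1)
    (2; 1,1,2)
    (2; 1,1,2)
    (3; —)
    (3; 1)
    (3; 1)
    (3; 1)
    (3; 1,1)
    (3; 2)
    (4; 1)
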